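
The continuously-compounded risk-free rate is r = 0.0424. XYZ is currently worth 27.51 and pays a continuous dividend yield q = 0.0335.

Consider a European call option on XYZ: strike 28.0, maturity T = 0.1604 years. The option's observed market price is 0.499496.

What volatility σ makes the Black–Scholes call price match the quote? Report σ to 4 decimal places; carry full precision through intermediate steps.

At σ = 0.1590 the Black–Scholes value reproduces the quote:
σ√T = 0.159·√0.1604 = 0.063679
d₁ = (ln(S/K) + (r−q+σ²/2)T) / (σ√T) = (ln(27.51/28.0) + (0.0424−0.0335+0.159²/2)·0.1604) / 0.063679 = (-0.017655 + 0.003455) / 0.063679 = -0.222989
d₂ = d₁ − σ√T = -0.222989 − 0.063679 = -0.286669
e^{−rT} = 0.993222
e^{−qT} = 0.994641
N(d₁) = 0.411772,  N(d₂) = 0.387183
V = S·e^{−qT}·N(d₁) − K·e^{−rT}·N(d₂) = 11.267139 − 10.767643 = 0.499496 (the observed quote) — the price is monotone increasing in volatility, hence this σ is the only solution

sigma = 0.1590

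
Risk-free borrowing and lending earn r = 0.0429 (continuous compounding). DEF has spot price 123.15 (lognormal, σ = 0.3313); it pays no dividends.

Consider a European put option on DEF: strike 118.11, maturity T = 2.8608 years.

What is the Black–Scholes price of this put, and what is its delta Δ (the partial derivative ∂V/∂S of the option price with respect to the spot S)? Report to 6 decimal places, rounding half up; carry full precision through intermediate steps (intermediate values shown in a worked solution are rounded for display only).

price = 16.816352
Δ = -0.283062

σ√T = 0.3313·√2.8608 = 0.560357
d₁ = (ln(S/K) + (r+σ²/2)T) / (σ√T) = (ln(123.15/118.11) + (0.0429+0.3313²/2)·2.8608) / 0.560357 = (0.041787 + 0.279729) / 0.560357 = 0.573768
d₂ = d₁ − σ√T = 0.573768 − 0.560357 = 0.013411
e^{−rT} = 0.884504
N(−d₁) = 0.283062,  N(−d₂) = 0.494650
Put price V = K·e^{−rT}·N(−d₂) − S·N(−d₁) = 51.675478 − 34.859127 = 16.816352
Δ = −N(−d₁) = -0.283062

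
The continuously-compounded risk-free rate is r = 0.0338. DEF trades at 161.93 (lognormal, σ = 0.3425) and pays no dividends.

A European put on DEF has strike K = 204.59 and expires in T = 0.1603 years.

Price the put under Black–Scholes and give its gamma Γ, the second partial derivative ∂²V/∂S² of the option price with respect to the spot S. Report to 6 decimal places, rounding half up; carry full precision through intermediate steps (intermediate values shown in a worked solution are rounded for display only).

σ√T = 0.3425·√0.1603 = 0.137128
d₁ = (ln(S/K) + (r+σ²/2)T) / (σ√T) = (ln(161.93/204.59) + (0.0338+0.3425²/2)·0.1603) / 0.137128 = (-0.233844 + 0.014820) / 0.137128 = -1.597216
d₂ = d₁ − σ√T = -1.597216 − 0.137128 = -1.734344
e^{−rT} = 0.994597
N(−d₁) = 0.944891,  N(−d₂) = 0.958571
Put price V = K·e^{−rT}·N(−d₂) − S·N(−d₁) = 195.054438 − 153.006229 = 42.048208
φ(d₁) = (1/√(2π))·e^{−d₁²/2} = 0.111416
Γ = φ(d₁) / (S·σ·√T) = 0.005018

price = 42.048208
Γ = 0.005018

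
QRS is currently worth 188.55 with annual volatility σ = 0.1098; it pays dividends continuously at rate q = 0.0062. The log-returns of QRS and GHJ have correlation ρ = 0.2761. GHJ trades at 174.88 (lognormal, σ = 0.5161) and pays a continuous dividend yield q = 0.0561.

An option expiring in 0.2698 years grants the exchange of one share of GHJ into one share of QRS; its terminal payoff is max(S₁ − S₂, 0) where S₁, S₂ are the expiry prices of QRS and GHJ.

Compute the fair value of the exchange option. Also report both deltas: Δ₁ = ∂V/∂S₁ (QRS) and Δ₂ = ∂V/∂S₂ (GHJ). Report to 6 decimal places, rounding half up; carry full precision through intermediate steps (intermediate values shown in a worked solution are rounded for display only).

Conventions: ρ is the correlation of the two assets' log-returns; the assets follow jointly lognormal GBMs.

exchange price = 27.582370
Δ1 = 0.680655
Δ2 = -0.576139

σ_eff = √(σ₁² + σ₂² − 2ρσ₁σ₂) = √(0.1098² + 0.5161² − 2·0.2761·0.1098·0.5161) = 0.497115
d₁ = (ln(S₁/S₂) + (q₂ − q₁ + σ_eff²/2)T) / (σ_eff√T) = (ln(188.55/174.88) + (0.0561 − 0.0062 + 0.123562)·0.2698) / 0.258213 = 0.472723
d₂ = d₁ − σ_eff√T = 0.472723 − 0.258213 = 0.214510
N(d₁) = 0.681795,  N(d₂) = 0.584925
V = S₁·e^{−q₁T}·N(d₁) − S₂·e^{−q₂T}·N(d₂) = 128.337515 − 100.755145 = 27.582370
Key observation: r never enters — measured in units of GHJ, the claim is a call on S₁/S₂ struck at 1, so only the dividend yields and σ_eff matter.
Δ₁ = e^{−q₁T}·N(d₁) = 0.680655;  Δ₂ = −e^{−q₂T}·N(d₂) = -0.576139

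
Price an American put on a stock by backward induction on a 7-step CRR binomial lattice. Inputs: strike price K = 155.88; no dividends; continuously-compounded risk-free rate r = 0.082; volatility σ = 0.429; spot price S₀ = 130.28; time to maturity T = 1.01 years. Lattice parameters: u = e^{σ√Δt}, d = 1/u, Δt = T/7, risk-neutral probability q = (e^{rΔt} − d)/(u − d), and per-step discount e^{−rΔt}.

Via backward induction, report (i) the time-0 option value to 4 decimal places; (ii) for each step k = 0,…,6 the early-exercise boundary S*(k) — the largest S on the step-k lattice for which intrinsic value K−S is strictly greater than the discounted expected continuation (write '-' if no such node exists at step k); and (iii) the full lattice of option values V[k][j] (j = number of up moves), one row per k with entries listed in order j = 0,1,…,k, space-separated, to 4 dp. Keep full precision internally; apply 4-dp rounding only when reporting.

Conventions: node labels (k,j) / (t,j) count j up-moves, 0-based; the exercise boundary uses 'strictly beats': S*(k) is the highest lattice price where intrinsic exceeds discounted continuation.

price = 33.2058
boundary = - - 94.0452 110.6897 94.0452 110.6897 130.2800
tree:
33.2058
46.1461 20.8388
61.8348 31.2936 10.7032
75.9765 45.1903 17.9076 3.6311
87.9917 61.8348 29.0750 6.9768 0.3147
98.2001 75.9765 45.1903 13.3787 0.6315 0.0000
106.8735 87.9917 61.8348 25.6000 1.2671 0.0000 0.0000
114.2426 98.2001 75.9765 45.1903 2.5425 0.0000 0.0000 0.0000

params: Δt=0.14429 u=1.17698 d=0.84963 q=0.49571 e^(-rΔt)=0.98824
t_7 payoffs: 114.2426 98.2001 75.9765 45.1903 2.5425 0.0000 0.0000 0.0000
t_6: node(6,0) S=49.0065 payoff=106.8735 vs cont=105.0401 → 106.8735 [stop]  node(6,1) S=67.8883 payoff=87.9917 vs cont=86.1583 → 87.9917 [stop]  node(6,2) S=94.0452 payoff=61.8348 vs cont=60.0014 → 61.8348 [stop]  node(6,3) S=130.2800 payoff=25.6000 vs cont=23.7666 → 25.6000 [stop]  node(6,4) S=180.4758 payoff=0.0000 vs cont=1.2671 → 1.2671 [wait]  node(6,5) S=250.0117 payoff=0.0000 vs cont=0.0000 → 0.0000 [wait]  node(6,6) S=346.3393 payoff=0.0000 vs cont=0.0000 → 0.0000 [wait]  ⇒ S*(6)=130.2800
t_5: node(5,0) S=57.6799 payoff=98.2001 vs cont=96.3667 → 98.2001 [stop]  node(5,1) S=79.9035 payoff=75.9765 vs cont=74.1431 → 75.9765 [stop]  node(5,2) S=110.6897 payoff=45.1903 vs cont=43.3569 → 45.1903 [stop]  node(5,3) S=153.3375 payoff=2.5425 vs cont=13.3787 → 13.3787 [wait]  node(5,4) S=212.4172 payoff=0.0000 vs cont=0.6315 → 0.6315 [wait]  node(5,5) S=294.2599 payoff=0.0000 vs cont=0.0000 → 0.0000 [wait]  ⇒ S*(5)=110.6897
t_4: node(4,0) S=67.8883 payoff=87.9917 vs cont=86.1583 → 87.9917 [stop]  node(4,1) S=94.0452 payoff=61.8348 vs cont=60.0014 → 61.8348 [stop]  node(4,2) S=130.2800 payoff=25.6000 vs cont=29.0750 → 29.0750 [wait]  node(4,3) S=180.4758 payoff=0.0000 vs cont=6.9768 → 6.9768 [wait]  node(4,4) S=250.0117 payoff=0.0000 vs cont=0.3147 → 0.3147 [wait]  ⇒ S*(4)=94.0452
t_3: node(3,0) S=79.9035 payoff=75.9765 vs cont=74.1431 → 75.9765 [stop]  node(3,1) S=110.6897 payoff=45.1903 vs cont=45.0593 → 45.1903 [stop]  node(3,2) S=153.3375 payoff=2.5425 vs cont=17.9076 → 17.9076 [wait]  node(3,3) S=212.4172 payoff=0.0000 vs cont=3.6311 → 3.6311 [wait]  ⇒ S*(3)=110.6897
t_2: node(2,0) S=94.0452 payoff=61.8348 vs cont=60.0014 → 61.8348 [stop]  node(2,1) S=130.2800 payoff=25.6000 vs cont=31.2936 → 31.2936 [wait]  node(2,2) S=180.4758 payoff=0.0000 vs cont=10.7032 → 10.7032 [wait]  ⇒ S*(2)=94.0452
t_1: node(1,0) S=110.6897 payoff=45.1903 vs cont=46.1461 → 46.1461 [wait]  node(1,1) S=153.3375 payoff=2.5425 vs cont=20.8388 → 20.8388 [wait]  ⇒ S*(1)=-
t_0: node(0,0) S=130.2800 payoff=25.6000 vs cont=33.2058 → 33.2058 [wait]  ⇒ S*(0)=-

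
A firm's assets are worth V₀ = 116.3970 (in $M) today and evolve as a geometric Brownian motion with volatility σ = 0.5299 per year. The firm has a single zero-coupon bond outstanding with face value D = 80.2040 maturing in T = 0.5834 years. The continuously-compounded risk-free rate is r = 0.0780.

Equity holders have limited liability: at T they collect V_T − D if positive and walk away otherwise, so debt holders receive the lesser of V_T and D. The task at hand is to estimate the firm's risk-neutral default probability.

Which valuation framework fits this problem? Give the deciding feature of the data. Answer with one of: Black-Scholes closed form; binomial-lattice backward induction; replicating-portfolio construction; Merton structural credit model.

framework: Merton structural credit model

Key observation: the question is about default risk generated by asset-value dynamics against a debt face of 80.2040 — the structural framework prices exactly that.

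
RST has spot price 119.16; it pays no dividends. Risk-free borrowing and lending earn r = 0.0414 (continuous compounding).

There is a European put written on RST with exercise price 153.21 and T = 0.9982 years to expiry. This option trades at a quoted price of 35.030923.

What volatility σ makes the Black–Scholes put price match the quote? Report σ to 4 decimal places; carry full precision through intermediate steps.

At σ = 0.3372 the Black–Scholes value reproduces the quote:
σ√T = 0.3372·√0.9982 = 0.336896
d₁ = (ln(S/K) + (r+σ²/2)T) / (σ√T) = (ln(119.16/153.21) + (0.0414+0.3372²/2)·0.9982) / 0.336896 = (-0.251342 + 0.098075) / 0.336896 = -0.454939
d₂ = d₁ − σ√T = -0.454939 − 0.336896 = -0.791835
e^{−rT} = 0.959517
N(−d₁) = 0.675423,  N(−d₂) = 0.785772
V = K·e^{−rT}·N(−d₂) − S·N(−d₁) = 115.514383 − 80.483461 = 35.030923 (the observed quote) — the price is monotone increasing in volatility, hence this σ is the only solution

sigma = 0.3372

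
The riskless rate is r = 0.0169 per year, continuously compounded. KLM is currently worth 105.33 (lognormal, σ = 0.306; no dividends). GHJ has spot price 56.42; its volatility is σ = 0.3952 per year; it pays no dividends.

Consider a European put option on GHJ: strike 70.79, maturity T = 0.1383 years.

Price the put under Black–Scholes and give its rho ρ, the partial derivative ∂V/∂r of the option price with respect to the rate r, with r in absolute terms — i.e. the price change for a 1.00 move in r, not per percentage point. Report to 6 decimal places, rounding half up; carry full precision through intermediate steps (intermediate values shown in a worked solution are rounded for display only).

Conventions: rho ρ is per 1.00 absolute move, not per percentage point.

σ√T = 0.3952·√0.1383 = 0.146970
d₁ = (ln(S/K) + (r+σ²/2)T) / (σ√T) = (ln(56.42/70.79) + (0.0169+0.3952²/2)·0.1383) / 0.146970 = (-0.226894 + 0.013137) / 0.146970 = -1.454426
d₂ = d₁ − σ√T = -1.454426 − 0.146970 = -1.601396
e^{−rT} = 0.997665
N(−d₁) = 0.927086,  N(−d₂) = 0.945355
Put price V = K·e^{−rT}·N(−d₂) − S·N(−d₁) = 66.765477 − 52.306188 = 14.459289
ρ = −K·T·e^{−rT}·N(−d₂) = -9.233665

price = 14.459289
ρ = -9.233665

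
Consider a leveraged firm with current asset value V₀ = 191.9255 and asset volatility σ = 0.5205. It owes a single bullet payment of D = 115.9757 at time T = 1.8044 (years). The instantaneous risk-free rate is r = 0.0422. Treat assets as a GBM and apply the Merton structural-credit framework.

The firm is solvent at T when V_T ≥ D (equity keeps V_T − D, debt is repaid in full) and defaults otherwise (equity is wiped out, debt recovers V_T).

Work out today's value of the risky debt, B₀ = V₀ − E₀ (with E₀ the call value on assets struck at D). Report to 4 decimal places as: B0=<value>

B0=96.4233

Work the structural quantities from V₀ = 191.9255 against face 115.9757:
d₁ = [ln(V₀/D) + (r + σ²/2)T] / (σ√T)
   = [ln(191.9255/115.9757) + (0.0422 + 0.5·0.5205²)·1.8044] / (0.5205·√1.8044)
   = [0.503727 + 0.320570] / 0.699177 = 1.178953
d₂ = d₁ − σ√T = 1.178953 − 0.699177 = 0.479776
N(d₁) = 0.880791,  N(d₂) = 0.684306,  e^(−rT) = 0.926681
E₀ = V₀·N(d₁) − D·e^(−rT)·N(d₂)
   = 191.9255·0.880791 − 115.9757·0.926681·0.684306 = 95.502212
B₀ = V₀ − E₀ = 191.9255 − 95.502212 = 96.423288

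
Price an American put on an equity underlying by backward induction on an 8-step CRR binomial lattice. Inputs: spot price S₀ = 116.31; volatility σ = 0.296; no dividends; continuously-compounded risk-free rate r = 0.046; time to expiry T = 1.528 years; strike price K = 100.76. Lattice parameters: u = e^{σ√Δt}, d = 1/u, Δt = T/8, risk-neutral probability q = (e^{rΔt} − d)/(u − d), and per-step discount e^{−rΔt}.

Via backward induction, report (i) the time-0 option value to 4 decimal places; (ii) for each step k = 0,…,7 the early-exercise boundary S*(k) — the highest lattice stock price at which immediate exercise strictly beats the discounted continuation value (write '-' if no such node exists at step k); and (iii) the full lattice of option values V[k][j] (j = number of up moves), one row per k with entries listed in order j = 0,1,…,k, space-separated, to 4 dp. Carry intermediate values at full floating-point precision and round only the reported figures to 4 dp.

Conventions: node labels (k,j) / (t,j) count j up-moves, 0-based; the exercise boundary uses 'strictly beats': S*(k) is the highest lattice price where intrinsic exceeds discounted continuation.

Δt=0.19100  u=1.13810  d=0.87866  q=0.50172  discount=0.99125
step 8 (expiry): payoffs max(K−S,0) = 59.4395 47.2385 31.4348 10.9646 0.0000 0.0000 0.0000 0.0000 0.0000
step 7: (k=7,j=0): S=47.0270, K−S=53.7330, hold=52.8516 ⇒ V=53.7330 exercise | (k=7,j=1): S=60.9130, K−S=39.8470, hold=38.9656 ⇒ V=39.8470 exercise | (k=7,j=2): S=78.8992, K−S=21.8608, hold=20.9794 ⇒ V=21.8608 exercise | (k=7,j=3): S=102.1964, K−S=0.0000, hold=5.4157 ⇒ V=5.4157 continue | (k=7,j=4): S=132.3727, K−S=0.0000, hold=0.0000 ⇒ V=0.0000 continue | (k=7,j=5): S=171.4594, K−S=0.0000, hold=0.0000 ⇒ V=0.0000 continue | (k=7,j=6): S=222.0875, K−S=0.0000, hold=0.0000 ⇒ V=0.0000 continue | (k=7,j=7): S=287.6650, K−S=0.0000, hold=0.0000 ⇒ V=0.0000 continue  boundary S*=78.8992
step 6: (k=6,j=0): S=53.5215, K−S=47.2385, hold=46.3571 ⇒ V=47.2385 exercise | (k=6,j=1): S=69.3252, K−S=31.4348, hold=30.5534 ⇒ V=31.4348 exercise | (k=6,j=2): S=89.7954, K−S=10.9646, hold=13.4909 ⇒ V=13.4909 continue | (k=6,j=3): S=116.3100, K−S=0.0000, hold=2.6749 ⇒ V=2.6749 continue | (k=6,j=4): S=150.6537, K−S=0.0000, hold=0.0000 ⇒ V=0.0000 continue | (k=6,j=5): S=195.1384, K−S=0.0000, hold=0.0000 ⇒ V=0.0000 continue | (k=6,j=6): S=252.7584, K−S=0.0000, hold=0.0000 ⇒ V=0.0000 continue  boundary S*=69.3252
step 5: (k=5,j=0): S=60.9130, K−S=39.8470, hold=38.9656 ⇒ V=39.8470 exercise | (k=5,j=1): S=78.8992, K−S=21.8608, hold=22.2358 ⇒ V=22.2358 continue | (k=5,j=2): S=102.1964, K−S=0.0000, hold=7.9938 ⇒ V=7.9938 continue | (k=5,j=3): S=132.3727, K−S=0.0000, hold=1.3212 ⇒ V=1.3212 continue | (k=5,j=4): S=171.4594, K−S=0.0000, hold=0.0000 ⇒ V=0.0000 continue | (k=5,j=5): S=222.0875, K−S=0.0000, hold=0.0000 ⇒ V=0.0000 continue  boundary S*=60.9130
step 4: (k=4,j=0): S=69.3252, K−S=31.4348, hold=30.7399 ⇒ V=31.4348 exercise | (k=4,j=1): S=89.7954, K−S=10.9646, hold=14.9583 ⇒ V=14.9583 continue | (k=4,j=2): S=116.3100, K−S=0.0000, hold=4.6054 ⇒ V=4.6054 continue | (k=4,j=3): S=150.6537, K−S=0.0000, hold=0.6526 ⇒ V=0.6526 continue | (k=4,j=4): S=195.1384, K−S=0.0000, hold=0.0000 ⇒ V=0.0000 continue  boundary S*=69.3252
step 3: (k=3,j=0): S=78.8992, K−S=21.8608, hold=22.9656 ⇒ V=22.9656 continue | (k=3,j=1): S=102.1964, K−S=0.0000, hold=9.6787 ⇒ V=9.6787 continue | (k=3,j=2): S=132.3727, K−S=0.0000, hold=2.5993 ⇒ V=2.5993 continue | (k=3,j=3): S=171.4594, K−S=0.0000, hold=0.3223 ⇒ V=0.3223 continue  boundary S*=-
step 2: (k=2,j=0): S=89.7954, K−S=10.9646, hold=16.1567 ⇒ V=16.1567 continue | (k=2,j=1): S=116.3100, K−S=0.0000, hold=6.0732 ⇒ V=6.0732 continue | (k=2,j=2): S=150.6537, K−S=0.0000, hold=1.4441 ⇒ V=1.4441 continue  boundary S*=-
step 1: (k=1,j=0): S=102.1964, K−S=0.0000, hold=11.0006 ⇒ V=11.0006 continue | (k=1,j=1): S=132.3727, K−S=0.0000, hold=3.7179 ⇒ V=3.7179 continue  boundary S*=-
step 0: (k=0,j=0): S=116.3100, K−S=0.0000, hold=7.2825 ⇒ V=7.2825 continue  boundary S*=-

price = 7.2825
boundary = - - - - 69.3252 60.9130 69.3252 78.8992
tree:
7.2825
11.0006 3.7179
16.1567 6.0732 1.4441
22.9656 9.6787 2.5993 0.3223
31.4348 14.9583 4.6054 0.6526 0.0000
39.8470 22.2358 7.9938 1.3212 0.0000 0.0000
47.2385 31.4348 13.4909 2.6749 0.0000 0.0000 0.0000
53.7330 39.8470 21.8608 5.4157 0.0000 0.0000 0.0000 0.0000
59.4395 47.2385 31.4348 10.9646 0.0000 0.0000 0.0000 0.0000 0.0000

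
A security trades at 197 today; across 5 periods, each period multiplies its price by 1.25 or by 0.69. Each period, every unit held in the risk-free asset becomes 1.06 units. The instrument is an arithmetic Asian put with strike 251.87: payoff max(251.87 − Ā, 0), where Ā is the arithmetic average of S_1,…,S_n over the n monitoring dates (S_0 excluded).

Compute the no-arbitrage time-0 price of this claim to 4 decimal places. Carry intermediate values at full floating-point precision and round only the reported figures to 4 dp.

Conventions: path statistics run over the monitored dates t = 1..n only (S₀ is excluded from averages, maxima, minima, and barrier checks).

With p* = (R−d)/(u−d) = 0.6607, sum probability × payoff across the paths and divide by R^5.
Enumerate all 2^5 = 32 price paths (U = up ×1.25, D = down ×0.69); each path with k up-moves has probability p*^k·(1−p*)^(5−k).
DDDDD: Ā=73.9807, payoff=177.8893, prob=0.004496
UDDDD: Ā=134.0231, payoff=117.8469, prob=0.008755
DUDDD: Ā=111.9591, payoff=139.9109, prob=0.008755
UUDDD: Ā=202.8244, payoff=49.0456, prob=0.017050
DDUDD: Ā=96.7349, payoff=155.1351, prob=0.008755
UDUDD: Ā=175.2444, payoff=76.6256, prob=0.017050
DUUDD: Ā=153.1804, payoff=98.6896, prob=0.017050
UUUDD: Ā=277.5007, payoff=0.0000, prob=0.033203
DDDUD: Ā=86.2302, payoff=165.6398, prob=0.008755
UDDUD: Ā=156.2142, payoff=95.6558, prob=0.017050
DUDUD: Ā=134.1502, payoff=117.7198, prob=0.017050
UUDUD: Ā=243.0257, payoff=8.8443, prob=0.033203
DDUUD: Ā=118.9260, payoff=132.9440, prob=0.017050
UDUUD: Ā=215.4457, payoff=36.4243, prob=0.033203
DUUUD: Ā=193.3817, payoff=58.4883, prob=0.033203
UUUUD: Ā=350.3291, payoff=0.0000, prob=0.064658
DDDDU: Ā=78.9820, payoff=172.8880, prob=0.008755
UDDDU: Ā=143.0833, payoff=108.7867, prob=0.017050
DUDDU: Ā=121.0193, payoff=130.8507, prob=0.017050
UUDDU: Ā=219.2379, payoff=32.6321, prob=0.033203
DDUDU: Ā=105.7952, payoff=146.0748, prob=0.017050
UDUDU: Ā=191.6579, payoff=60.2121, prob=0.033203
DUUDU: Ā=169.5939, payoff=82.2761, prob=0.033203
UUUDU: Ā=307.2354, payoff=0.0000, prob=0.064658
DDDUU: Ā=95.2905, payoff=156.5795, prob=0.017050
UDDUU: Ā=172.6277, payoff=79.2423, prob=0.033203
DUDUU: Ā=150.5637, payoff=101.3063, prob=0.033203
UUDUU: Ā=272.7604, payoff=0.0000, prob=0.064658
DDUUU: Ā=135.3396, payoff=116.5304, prob=0.033203
UDUUU: Ā=245.1804, payoff=6.6896, prob=0.064658
DUUUU: Ā=223.1164, payoff=28.7536, prob=0.064658
UUUUU: Ā=404.1963, payoff=0.0000, prob=0.125912
Price = Σ prob·payoff / R^5 = 47.769883 / 1.338226 = 35.6964

price = 35.6964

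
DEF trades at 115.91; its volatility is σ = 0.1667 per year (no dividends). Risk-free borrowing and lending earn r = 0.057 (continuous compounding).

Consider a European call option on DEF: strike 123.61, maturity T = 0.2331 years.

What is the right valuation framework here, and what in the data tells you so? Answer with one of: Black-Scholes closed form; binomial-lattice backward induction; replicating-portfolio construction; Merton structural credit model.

framework: Black-Scholes closed form

Key observation: everything needed for the exact continuous-time valuation of the European call on DEF (strike 123.61) is given, and no feature rules the closed form out.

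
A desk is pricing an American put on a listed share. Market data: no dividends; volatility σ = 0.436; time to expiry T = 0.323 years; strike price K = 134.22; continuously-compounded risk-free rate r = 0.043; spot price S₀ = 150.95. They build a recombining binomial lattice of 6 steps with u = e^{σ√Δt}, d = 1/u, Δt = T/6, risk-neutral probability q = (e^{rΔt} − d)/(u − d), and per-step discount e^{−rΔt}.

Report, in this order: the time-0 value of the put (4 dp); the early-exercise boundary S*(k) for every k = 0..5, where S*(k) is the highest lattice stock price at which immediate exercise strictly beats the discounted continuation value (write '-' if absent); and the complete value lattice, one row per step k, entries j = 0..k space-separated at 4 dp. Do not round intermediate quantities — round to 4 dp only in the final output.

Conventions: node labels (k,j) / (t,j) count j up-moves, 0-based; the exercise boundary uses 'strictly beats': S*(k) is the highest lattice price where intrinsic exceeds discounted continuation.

Δt=0.05383, u=1.10645, d=0.90379, q=0.48617, disc=e^(-rΔt)=0.99769
k=6 terminal: V=max(K-S,0) → 51.9518 33.5039 10.9192 0.0000 0.0000 0.0000 0.0000
k=5: j=0 S=91.0260 intr=43.1940 cont=42.8837 V=43.1940[EX]; j=1 S=111.4378 intr=22.7822 cont=22.4719 V=22.7822[EX]; j=2 S=136.4268 intr=0.0000 cont=5.5977 V=5.5977[hold]; j=3 S=167.0193 intr=0.0000 cont=0.0000 V=0.0000[hold]; j=4 S=204.4720 intr=0.0000 cont=0.0000 V=0.0000[hold]; j=5 S=250.3231 intr=0.0000 cont=0.0000 V=0.0000[hold]  S*(5)=111.4378
k=4: j=0 S=100.7161 intr=33.5039 cont=33.1936 V=33.5039[EX]; j=1 S=123.3008 intr=10.9192 cont=14.3943 V=14.3943[hold]; j=2 S=150.9500 intr=0.0000 cont=2.8696 V=2.8696[hold]; j=3 S=184.7993 intr=0.0000 cont=0.0000 V=0.0000[hold]; j=4 S=226.2389 intr=0.0000 cont=0.0000 V=0.0000[hold]  S*(4)=100.7161
k=3: j=0 S=111.4378 intr=22.7822 cont=24.1575 V=24.1575[hold]; j=1 S=136.4268 intr=0.0000 cont=8.7711 V=8.7711[hold]; j=2 S=167.0193 intr=0.0000 cont=1.4711 V=1.4711[hold]; j=3 S=204.4720 intr=0.0000 cont=0.0000 V=0.0000[hold]  S*(3)=-
k=2: j=0 S=123.3008 intr=10.9192 cont=16.6386 V=16.6386[hold]; j=1 S=150.9500 intr=0.0000 cont=5.2100 V=5.2100[hold]; j=2 S=184.7993 intr=0.0000 cont=0.7542 V=0.7542[hold]  S*(2)=-
k=1: j=0 S=136.4268 intr=0.0000 cont=11.0567 V=11.0567[hold]; j=1 S=167.0193 intr=0.0000 cont=3.0367 V=3.0367[hold]  S*(1)=-
k=0: j=0 S=150.9500 intr=0.0000 cont=7.1411 V=7.1411[hold]  S*(0)=-

price = 7.1411
boundary = - - - - 100.7161 111.4378
tree:
7.1411
11.0567 3.0367
16.6386 5.2100 0.7542
24.1575 8.7711 1.4711 0.0000
33.5039 14.3943 2.8696 0.0000 0.0000
43.1940 22.7822 5.5977 0.0000 0.0000 0.0000
51.9518 33.5039 10.9192 0.0000 0.0000 0.0000 0.0000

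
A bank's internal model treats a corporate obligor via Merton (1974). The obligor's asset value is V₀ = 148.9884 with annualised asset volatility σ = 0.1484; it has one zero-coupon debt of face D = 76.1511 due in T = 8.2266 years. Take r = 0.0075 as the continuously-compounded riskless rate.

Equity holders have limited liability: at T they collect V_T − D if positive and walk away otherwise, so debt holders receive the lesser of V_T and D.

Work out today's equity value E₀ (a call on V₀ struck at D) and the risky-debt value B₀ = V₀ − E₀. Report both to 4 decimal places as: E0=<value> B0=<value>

E0=78.1432 B0=70.8452

Equity is a call on the firm's assets struck at D = 76.1511:
d₁ = [ln(V₀/D) + (r + σ²/2)T] / (σ√T)
   = [ln(148.9884/76.1511) + (0.0075 + 0.5·0.1484²)·8.2266] / (0.1484·√8.2266)
   = [0.671149 + 0.152285] / 0.425642 = 1.934571
d₂ = d₁ − σ√T = 1.934571 − 0.425642 = 1.508929
N(d₁) = 0.973479,  N(d₂) = 0.934342,  e^(−rT) = 0.940165
E₀ = V₀·N(d₁) − D·e^(−rT)·N(d₂)
   = 148.9884·0.973479 − 76.1511·0.940165·0.934342 = 78.143170
B₀ = V₀ − E₀ = 148.9884 − 78.143170 = 70.845230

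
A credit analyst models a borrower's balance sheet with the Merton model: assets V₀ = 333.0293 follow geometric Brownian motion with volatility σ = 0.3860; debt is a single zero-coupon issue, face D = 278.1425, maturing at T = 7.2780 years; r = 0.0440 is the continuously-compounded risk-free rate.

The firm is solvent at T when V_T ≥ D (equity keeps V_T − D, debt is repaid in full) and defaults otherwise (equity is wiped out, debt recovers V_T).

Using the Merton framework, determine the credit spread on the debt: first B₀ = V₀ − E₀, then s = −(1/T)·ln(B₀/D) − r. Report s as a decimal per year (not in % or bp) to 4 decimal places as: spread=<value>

spread=0.0404

With assets at 333.0293 and a single debt payment of 278.1425 at 7.2780 years:
d₁ = [ln(V₀/D) + (r + σ²/2)T] / (σ√T)
   = [ln(333.0293/278.1425) + (0.0440 + 0.5·0.3860²)·7.2780] / (0.3860·√7.2780)
   = [0.180097 + 0.862428] / 1.041342 = 1.001136
d₂ = d₁ − σ√T = 1.001136 − 1.041342 = -0.040205
N(d₁) = 0.841620,  N(d₂) = 0.483965,  e^(−rT) = 0.725981
E₀ = V₀·N(d₁) − D·e^(−rT)·N(d₂)
   = 333.0293·0.841620 − 278.1425·0.725981·0.483965 = 182.558900
B₀ = V₀ − E₀ = 333.0293 − 182.558900 = 150.470400
spread = −(1/T)·ln(B₀/D) − r = −(1/7.2780)·ln(150.470400/278.1425) − 0.0440 = 0.04041429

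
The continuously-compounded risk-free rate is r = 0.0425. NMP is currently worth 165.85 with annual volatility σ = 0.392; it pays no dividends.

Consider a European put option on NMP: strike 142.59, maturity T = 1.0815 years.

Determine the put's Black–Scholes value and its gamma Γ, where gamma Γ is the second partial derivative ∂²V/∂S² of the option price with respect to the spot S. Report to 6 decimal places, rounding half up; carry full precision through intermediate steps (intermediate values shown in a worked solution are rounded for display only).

price = 12.304910
Γ = 0.004659

σ√T = 0.392·√1.0815 = 0.407661
d₁ = (ln(S/K) + (r+σ²/2)T) / (σ√T) = (ln(165.85/142.59) + (0.0425+0.392²/2)·1.0815) / 0.407661 = (0.151110 + 0.129058) / 0.407661 = 0.687257
d₂ = d₁ − σ√T = 0.687257 − 0.407661 = 0.279596
e^{−rT} = 0.955077
N(−d₁) = 0.245960,  N(−d₂) = 0.389894
Put price V = K·e^{−rT}·N(−d₂) − S·N(−d₁) = 53.097446 − 40.792536 = 12.304910
φ(d₁) = (1/√(2π))·e^{−d₁²/2} = 0.315026
Γ = φ(d₁) / (S·σ·√T) = 0.004659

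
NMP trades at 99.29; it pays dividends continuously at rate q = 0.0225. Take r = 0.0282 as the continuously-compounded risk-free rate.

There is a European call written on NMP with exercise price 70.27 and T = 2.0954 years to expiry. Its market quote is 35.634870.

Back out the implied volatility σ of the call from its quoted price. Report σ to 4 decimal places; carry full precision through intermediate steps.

At σ = 0.3947 the Black–Scholes value reproduces the quote:
σ√T = 0.3947·√2.0954 = 0.571348
d₁ = (ln(S/K) + (r−q+σ²/2)T) / (σ√T) = (ln(99.29/70.27) + (0.0282−0.0225+0.3947²/2)·2.0954) / 0.571348 = (0.345700 + 0.175163) / 0.571348 = 0.911639
d₂ = d₁ − σ√T = 0.911639 − 0.571348 = 0.340291
e^{−rT} = 0.942622
e^{−qT} = 0.953948
N(d₁) = 0.819021,  N(d₂) = 0.633181
V = S·e^{−qT}·N(d₁) − K·e^{−rT}·N(d₂) = 77.575547 − 41.940677 = 35.634870 (equal to the quote); since ∂V/∂σ > 0 for all σ, the implied volatility is unique

sigma = 0.3947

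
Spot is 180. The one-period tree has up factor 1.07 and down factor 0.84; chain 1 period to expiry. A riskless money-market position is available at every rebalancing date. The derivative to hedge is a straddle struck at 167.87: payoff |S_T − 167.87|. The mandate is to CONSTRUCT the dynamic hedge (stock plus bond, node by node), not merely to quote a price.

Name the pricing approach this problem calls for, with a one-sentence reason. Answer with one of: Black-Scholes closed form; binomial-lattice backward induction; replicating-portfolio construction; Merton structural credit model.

framework: replicating-portfolio construction

Key observation: the task asks for the hedge itself — share and bond holdings at every node of the 1-period tree on spot 180 with factors 1.07/0.84 — which is exactly what the replicating-portfolio construction produces.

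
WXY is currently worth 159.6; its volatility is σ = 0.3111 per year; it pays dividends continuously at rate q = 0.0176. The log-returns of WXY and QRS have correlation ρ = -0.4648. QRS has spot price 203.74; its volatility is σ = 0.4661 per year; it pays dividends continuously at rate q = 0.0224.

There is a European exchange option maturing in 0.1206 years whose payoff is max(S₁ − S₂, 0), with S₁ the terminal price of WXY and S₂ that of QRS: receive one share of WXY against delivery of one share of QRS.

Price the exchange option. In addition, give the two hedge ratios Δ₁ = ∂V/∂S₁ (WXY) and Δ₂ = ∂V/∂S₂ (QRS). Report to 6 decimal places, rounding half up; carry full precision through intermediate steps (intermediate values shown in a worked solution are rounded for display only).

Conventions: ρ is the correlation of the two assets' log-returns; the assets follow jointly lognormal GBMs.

exchange price = 3.171899
Δ1 = 0.175633
Δ2 = -0.122014

σ_eff = √(σ₁² + σ₂² − 2ρσ₁σ₂) = √(0.3111² + 0.4661² − 2·-0.4648·0.3111·0.4661) = 0.669946
d₁ = (ln(S₁/S₂) + (q₂ − q₁ + σ_eff²/2)T) / (σ_eff√T) = (ln(159.6/203.74) + (0.0224 − 0.0176 + 0.224414)·0.1206) / 0.232656 = -0.930692
d₂ = d₁ − σ_eff√T = -0.930692 − 0.232656 = -1.163348
N(d₁) = 0.176006,  N(d₂) = 0.122344
V = S₁·e^{−q₁T}·N(d₁) − S₂·e^{−q₂T}·N(d₂) = 28.031060 − 24.859160 = 3.171899
Key observation: r never enters — measured in units of QRS, the claim is a call on S₁/S₂ struck at 1, so only the dividend yields and σ_eff matter.
Δ₁ = e^{−q₁T}·N(d₁) = 0.175633;  Δ₂ = −e^{−q₂T}·N(d₂) = -0.122014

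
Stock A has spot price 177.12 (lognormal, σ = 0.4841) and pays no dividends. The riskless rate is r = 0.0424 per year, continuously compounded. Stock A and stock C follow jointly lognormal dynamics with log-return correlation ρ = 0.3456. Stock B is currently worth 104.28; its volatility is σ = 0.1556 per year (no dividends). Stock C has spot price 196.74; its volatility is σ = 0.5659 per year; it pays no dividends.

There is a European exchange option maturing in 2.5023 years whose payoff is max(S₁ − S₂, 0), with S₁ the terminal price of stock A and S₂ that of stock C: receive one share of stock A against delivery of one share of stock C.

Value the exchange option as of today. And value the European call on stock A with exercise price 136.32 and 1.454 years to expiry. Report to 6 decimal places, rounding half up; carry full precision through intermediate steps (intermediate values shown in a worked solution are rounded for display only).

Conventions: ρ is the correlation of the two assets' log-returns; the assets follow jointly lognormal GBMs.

exchange price = 59.241993
price(stock A call K=136.32) = 64.569902

σ_eff = √(σ₁² + σ₂² − 2ρσ₁σ₂) = √(0.4841² + 0.5659² − 2·0.3456·0.4841·0.5659) = 0.604351
d₁ = (ln(S₁/S₂) + (q₂ − q₁ + σ_eff²/2)T) / (σ_eff√T) = (ln(177.12/196.74) + (0.0 − 0.0 + 0.182620)·2.5023) / 0.956002 = 0.368110
d₂ = d₁ − σ_eff√T = 0.368110 − 0.956002 = -0.587892
N(d₁) = 0.643605,  N(d₂) = 0.278303
V = S₁·e^{−q₁T}·N(d₁) − S₂·e^{−q₂T}·N(d₂) = 113.995237 − 54.753244 = 59.241993
[vanilla: stock A call K=136.32]
σ√T = 0.4841·√1.454 = 0.583737
d₁ = (ln(S/K) + (r+σ²/2)T) / (σ√T) = (ln(177.12/136.32) + (0.0424+0.4841²/2)·1.454) / 0.583737 = (0.261822 + 0.232024) / 0.583737 = 0.846008
d₂ = d₁ − σ√T = 0.846008 − 0.583737 = 0.262271
e^{−rT} = 0.940212
N(d₁) = 0.801226,  N(d₂) = 0.603444
price = S·N(d₁) − K·e^{−rT}·N(d₂) = 141.913146 − 77.343243 = 64.569902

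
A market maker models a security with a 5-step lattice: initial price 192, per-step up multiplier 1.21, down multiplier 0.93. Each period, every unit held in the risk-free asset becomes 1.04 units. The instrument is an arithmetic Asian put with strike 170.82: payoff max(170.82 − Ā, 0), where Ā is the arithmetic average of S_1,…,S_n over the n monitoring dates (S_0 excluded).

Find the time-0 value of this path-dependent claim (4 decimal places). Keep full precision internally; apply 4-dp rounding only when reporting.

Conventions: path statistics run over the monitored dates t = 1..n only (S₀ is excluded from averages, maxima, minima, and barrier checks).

price = 1.3859

Risk-neutral up-probability p* = (R−d)/(u−d) = (1.04−0.93)/(1.21−0.93) = 0.3929; the claim prices as the p*-weighted sum of path payoffs discounted by R^5.
Enumerate all 2^5 = 32 price paths (U = up ×1.21, D = down ×0.93); each path with k up-moves has probability p*^k·(1−p*)^(5−k).
DDDDD: Ā=155.2511, payoff=15.5689, prob=0.082500
UDDDD: Ā=201.9934, payoff=0.0000, prob=0.053382
DUDDD: Ā=191.2414, payoff=0.0000, prob=0.053382
UUDDD: Ā=248.8194, payoff=0.0000, prob=0.034542
DDUDD: Ā=181.2420, payoff=0.0000, prob=0.053382
UDUDD: Ā=235.8095, payoff=0.0000, prob=0.034542
DUUDD: Ā=225.0575, payoff=0.0000, prob=0.034542
UUUDD: Ā=292.8167, payoff=0.0000, prob=0.022350
DDDUD: Ā=171.9426, payoff=0.0000, prob=0.053382
UDDUD: Ā=223.7103, payoff=0.0000, prob=0.034542
DUDUD: Ā=212.9583, payoff=0.0000, prob=0.034542
UUDUD: Ā=277.0747, payoff=0.0000, prob=0.022350
DDUUD: Ā=202.9589, payoff=0.0000, prob=0.034542
UDUUD: Ā=264.0648, payoff=0.0000, prob=0.022350
DUUUD: Ā=253.3128, payoff=0.0000, prob=0.022350
UUUUD: Ā=329.5790, payoff=0.0000, prob=0.014462
DDDDU: Ā=163.2942, payoff=7.5258, prob=0.053382
UDDDU: Ā=212.4580, payoff=0.0000, prob=0.034542
DUDDU: Ā=201.7060, payoff=0.0000, prob=0.034542
UUDDU: Ā=262.4347, payoff=0.0000, prob=0.022350
DDUDU: Ā=191.7066, payoff=0.0000, prob=0.034542
UDUDU: Ā=249.4248, payoff=0.0000, prob=0.022350
DUUDU: Ā=238.6728, payoff=0.0000, prob=0.022350
UUUDU: Ā=310.5312, payoff=0.0000, prob=0.014462
DDDUU: Ā=182.4072, payoff=0.0000, prob=0.034542
UDDUU: Ā=237.3255, payoff=0.0000, prob=0.022350
DUDUU: Ā=226.5735, payoff=0.0000, prob=0.022350
UUDUU: Ā=294.7892, payoff=0.0000, prob=0.014462
DDUUU: Ā=216.5742, payoff=0.0000, prob=0.022350
UDUUU: Ā=281.7793, payoff=0.0000, prob=0.014462
DUUUU: Ā=271.0273, payoff=0.0000, prob=0.014462
UUUUU: Ā=352.6269, payoff=0.0000, prob=0.009358
Price = Σ prob·payoff / R^5 = 1.686184 / 1.216653 = 1.3859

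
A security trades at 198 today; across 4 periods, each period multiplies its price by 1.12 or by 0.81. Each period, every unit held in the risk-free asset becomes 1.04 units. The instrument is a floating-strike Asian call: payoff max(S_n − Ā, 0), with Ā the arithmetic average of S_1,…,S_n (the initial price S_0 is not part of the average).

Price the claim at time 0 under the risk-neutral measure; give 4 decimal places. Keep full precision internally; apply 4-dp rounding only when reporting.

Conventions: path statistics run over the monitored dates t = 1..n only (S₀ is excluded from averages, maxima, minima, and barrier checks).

price = 17.3040

No-arbitrage gives p* = (R−d)/(u−d) = 0.7419: enumerate every path, weight its payoff by its p*-probability, and discount by R^4.
Enumerate all 2^4 = 16 price paths (U = up ×1.12, D = down ×0.81); each path with k up-moves has probability p*^k·(1−p*)^(4−k).
DDDD: Ā=120.1864, payoff=0.0000, prob=0.004435
UDDD: Ā=166.1837, payoff=0.0000, prob=0.012751
DUDD: Ā=150.8387, payoff=0.0000, prob=0.012751
UUDD: Ā=208.5671, payoff=0.0000, prob=0.036660
DDUD: Ā=138.4092, payoff=0.0000, prob=0.012751
UDUD: Ā=191.3807, payoff=0.0000, prob=0.036660
DUUD: Ā=176.0357, payoff=0.0000, prob=0.036660
UUUD: Ā=243.4073, payoff=0.0000, prob=0.105397
DDDU: Ā=128.3414, payoff=0.0000, prob=0.012751
UDDU: Ā=177.4597, payoff=0.0000, prob=0.036660
DUDU: Ā=162.1147, payoff=0.8417, prob=0.036660
UUDU: Ā=224.1586, payoff=1.1638, prob=0.105397
DDUU: Ā=149.6852, payoff=13.2711, prob=0.036660
UDUU: Ā=206.9722, payoff=18.3502, prob=0.105397
DUUU: Ā=191.6272, payoff=33.6952, prob=0.105397
UUUU: Ā=264.9659, payoff=46.5909, prob=0.303015
Price = Σ prob·payoff / R^4 = 20.243193 / 1.169859 = 17.3040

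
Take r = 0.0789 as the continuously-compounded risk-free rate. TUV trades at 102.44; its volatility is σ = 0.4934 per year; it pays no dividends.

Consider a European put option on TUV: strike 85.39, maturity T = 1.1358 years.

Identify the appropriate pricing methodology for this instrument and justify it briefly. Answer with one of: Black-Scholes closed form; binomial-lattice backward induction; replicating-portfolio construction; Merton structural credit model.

Key observation: the strike-85.39 put on TUV is European-exercise on a continuously-modelled lognormal underlying, so its value is a single closed-form evaluation.

framework: Black-Scholes closed form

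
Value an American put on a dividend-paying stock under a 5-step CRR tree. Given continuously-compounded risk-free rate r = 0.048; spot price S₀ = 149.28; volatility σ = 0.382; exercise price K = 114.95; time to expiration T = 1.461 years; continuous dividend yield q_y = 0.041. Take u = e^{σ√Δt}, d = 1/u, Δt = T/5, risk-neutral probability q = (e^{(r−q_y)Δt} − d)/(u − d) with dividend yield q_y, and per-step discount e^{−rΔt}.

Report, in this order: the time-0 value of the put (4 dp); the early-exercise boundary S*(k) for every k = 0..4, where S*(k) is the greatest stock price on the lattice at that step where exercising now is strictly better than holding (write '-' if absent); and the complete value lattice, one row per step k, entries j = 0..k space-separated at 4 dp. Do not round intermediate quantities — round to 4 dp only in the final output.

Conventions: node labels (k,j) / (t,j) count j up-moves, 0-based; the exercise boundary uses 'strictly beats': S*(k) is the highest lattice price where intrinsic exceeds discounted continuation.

price = 9.4033
boundary = - - - - 65.3564
tree:
9.4033
15.0271 2.9186
23.3906 5.4158 0.0000
35.0651 10.0496 0.0000 0.0000
49.5936 18.6481 0.0000 0.0000 0.0000
61.7870 34.6036 0.0000 0.0000 0.0000 0.0000

Δt=0.29220  u=1.22936  d=0.81343  q=0.45348  discount=0.98607
step 5 (expiry): payoffs max(K−S,0) = 61.7870 34.6036 0.0000 0.0000 0.0000 0.0000
step 4: (k=4,j=0): S=65.3564, K−S=49.5936, hold=48.7709 ⇒ V=49.5936 exercise | (k=4,j=1): S=98.7745, K−S=16.1755, hold=18.6481 ⇒ V=18.6481 continue | (k=4,j=2): S=149.2800, K−S=0.0000, hold=0.0000 ⇒ V=0.0000 continue | (k=4,j=3): S=225.6100, K−S=0.0000, hold=0.0000 ⇒ V=0.0000 continue | (k=4,j=4): S=340.9692, K−S=0.0000, hold=0.0000 ⇒ V=0.0000 continue  boundary S*=65.3564
step 3: (k=3,j=0): S=80.3464, K−S=34.6036, hold=35.0651 ⇒ V=35.0651 continue | (k=3,j=1): S=121.4292, K−S=0.0000, hold=10.0496 ⇒ V=10.0496 continue | (k=3,j=2): S=183.5186, K−S=0.0000, hold=0.0000 ⇒ V=0.0000 continue | (k=3,j=3): S=277.3555, K−S=0.0000, hold=0.0000 ⇒ V=0.0000 continue  boundary S*=-
step 2: (k=2,j=0): S=98.7745, K−S=16.1755, hold=23.3906 ⇒ V=23.3906 continue | (k=2,j=1): S=149.2800, K−S=0.0000, hold=5.4158 ⇒ V=5.4158 continue | (k=2,j=2): S=225.6100, K−S=0.0000, hold=0.0000 ⇒ V=0.0000 continue  boundary S*=-
step 1: (k=1,j=0): S=121.4292, K−S=0.0000, hold=15.0271 ⇒ V=15.0271 continue | (k=1,j=1): S=183.5186, K−S=0.0000, hold=2.9186 ⇒ V=2.9186 continue  boundary S*=-
step 0: (k=0,j=0): S=149.2800, K−S=0.0000, hold=9.4033 ⇒ V=9.4033 continue  boundary S*=-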